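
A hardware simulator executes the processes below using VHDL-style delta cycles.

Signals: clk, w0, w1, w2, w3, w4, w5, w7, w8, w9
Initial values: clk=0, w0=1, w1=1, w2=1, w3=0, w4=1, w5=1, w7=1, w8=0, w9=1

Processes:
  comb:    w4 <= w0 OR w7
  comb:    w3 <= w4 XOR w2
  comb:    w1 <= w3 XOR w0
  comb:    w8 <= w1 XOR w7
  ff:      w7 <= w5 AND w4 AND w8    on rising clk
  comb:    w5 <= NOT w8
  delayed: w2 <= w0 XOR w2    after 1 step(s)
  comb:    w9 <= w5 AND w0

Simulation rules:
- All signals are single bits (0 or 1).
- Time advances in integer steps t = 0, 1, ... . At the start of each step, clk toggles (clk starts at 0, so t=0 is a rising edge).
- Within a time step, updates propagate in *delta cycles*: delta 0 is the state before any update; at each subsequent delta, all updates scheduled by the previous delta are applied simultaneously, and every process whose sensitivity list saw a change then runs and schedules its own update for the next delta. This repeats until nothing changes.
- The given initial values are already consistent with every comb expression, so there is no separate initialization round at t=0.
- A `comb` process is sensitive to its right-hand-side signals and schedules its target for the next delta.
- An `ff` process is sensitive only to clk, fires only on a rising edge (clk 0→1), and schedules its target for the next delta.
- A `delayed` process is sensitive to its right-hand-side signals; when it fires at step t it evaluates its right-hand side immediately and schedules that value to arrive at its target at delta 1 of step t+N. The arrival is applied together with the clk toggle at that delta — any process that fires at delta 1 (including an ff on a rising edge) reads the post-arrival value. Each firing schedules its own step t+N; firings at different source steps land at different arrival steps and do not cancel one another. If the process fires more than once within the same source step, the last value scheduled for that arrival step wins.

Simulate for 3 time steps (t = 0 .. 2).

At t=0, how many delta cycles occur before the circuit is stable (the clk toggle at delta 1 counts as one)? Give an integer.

t=0 Δ0: w9=1 w7=1 w2=1 w4=1 clk=0 w8=0 w3=0 w5=1 w1=1 w0=1
  Δ1: clk:0→1
  Δ2: w7:1→0
  Δ3: w8:0→1
  Δ4: w5:1→0
  Δ5: w9:1→0
  (5Δ to stable)
t=1 Δ0: w9=0 w7=0 w2=1 w4=1 clk=1 w8=1 w3=0 w5=0 w1=1 w0=1
  Δ1: clk:1→0
  (1Δ to stable)
t=2 Δ0: w9=0 w7=0 w2=1 w4=1 clk=0 w8=1 w3=0 w5=0 w1=1 w0=1
  Δ1: clk:0→1
  (1Δ to stable)

5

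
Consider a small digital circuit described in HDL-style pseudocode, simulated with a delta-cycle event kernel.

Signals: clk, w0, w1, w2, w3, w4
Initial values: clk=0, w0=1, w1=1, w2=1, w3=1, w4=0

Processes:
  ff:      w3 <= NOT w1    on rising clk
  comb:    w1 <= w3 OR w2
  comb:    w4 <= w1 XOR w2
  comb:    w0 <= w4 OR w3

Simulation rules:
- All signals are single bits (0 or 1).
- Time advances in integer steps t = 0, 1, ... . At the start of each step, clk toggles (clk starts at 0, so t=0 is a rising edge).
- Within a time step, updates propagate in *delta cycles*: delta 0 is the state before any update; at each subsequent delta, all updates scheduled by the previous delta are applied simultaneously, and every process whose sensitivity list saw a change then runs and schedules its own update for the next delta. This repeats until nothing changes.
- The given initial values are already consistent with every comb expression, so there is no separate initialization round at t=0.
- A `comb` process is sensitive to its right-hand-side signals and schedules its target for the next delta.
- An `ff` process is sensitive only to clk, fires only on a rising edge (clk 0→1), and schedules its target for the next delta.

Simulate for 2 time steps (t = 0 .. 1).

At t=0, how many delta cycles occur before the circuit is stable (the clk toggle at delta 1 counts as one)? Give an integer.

3

t0.Δ0 w4=0 clk=0 w2=1 w0=1 w1=1 w3=1
t0.Δ1 w4=0 clk=1 w2=1 w0=1 w1=1 w3=1
t0.Δ2 w4=0 clk=1 w2=1 w0=1 w1=1 w3=0
t0.Δ3 w4=0 clk=1 w2=1 w0=0 w1=1 w3=0
t1.Δ0 w4=0 clk=1 w2=1 w0=0 w1=1 w3=0
t1.Δ1 w4=0 clk=0 w2=1 w0=0 w1=1 w3=0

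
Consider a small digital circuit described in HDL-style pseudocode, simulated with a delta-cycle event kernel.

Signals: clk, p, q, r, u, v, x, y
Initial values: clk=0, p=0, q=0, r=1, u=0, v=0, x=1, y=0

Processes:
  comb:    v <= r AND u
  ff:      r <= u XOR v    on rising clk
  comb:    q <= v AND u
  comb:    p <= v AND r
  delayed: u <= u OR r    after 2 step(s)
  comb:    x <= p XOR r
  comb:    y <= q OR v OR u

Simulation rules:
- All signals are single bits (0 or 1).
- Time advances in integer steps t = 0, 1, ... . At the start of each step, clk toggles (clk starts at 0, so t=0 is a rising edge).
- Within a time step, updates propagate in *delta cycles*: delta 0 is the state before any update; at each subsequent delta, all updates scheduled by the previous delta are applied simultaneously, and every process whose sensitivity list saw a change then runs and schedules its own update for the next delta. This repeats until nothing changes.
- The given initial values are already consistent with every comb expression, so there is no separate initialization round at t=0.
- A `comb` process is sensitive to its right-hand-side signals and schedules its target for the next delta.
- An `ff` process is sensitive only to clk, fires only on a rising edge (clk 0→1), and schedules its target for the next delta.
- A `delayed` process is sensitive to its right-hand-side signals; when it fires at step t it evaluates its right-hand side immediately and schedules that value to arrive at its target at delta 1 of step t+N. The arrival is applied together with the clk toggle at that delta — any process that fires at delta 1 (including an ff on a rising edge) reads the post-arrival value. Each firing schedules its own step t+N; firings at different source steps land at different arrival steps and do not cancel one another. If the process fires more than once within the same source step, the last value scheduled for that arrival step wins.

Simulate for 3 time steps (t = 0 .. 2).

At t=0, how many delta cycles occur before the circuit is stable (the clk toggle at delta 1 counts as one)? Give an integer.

t0.Δ0 u=0 r=1 clk=0 x=1 q=0 v=0 y=0 p=0
t0.Δ1 u=0 r=1 clk=1 x=1 q=0 v=0 y=0 p=0
t0.Δ2 u=0 r=0 clk=1 x=1 q=0 v=0 y=0 p=0
t0.Δ3 u=0 r=0 clk=1 x=0 q=0 v=0 y=0 p=0
t1.Δ0 u=0 r=0 clk=1 x=0 q=0 v=0 y=0 p=0
t1.Δ1 u=0 r=0 clk=0 x=0 q=0 v=0 y=0 p=0
t2.Δ0 u=0 r=0 clk=0 x=0 q=0 v=0 y=0 p=0
t2.Δ1 u=0 r=0 clk=1 x=0 q=0 v=0 y=0 p=0

3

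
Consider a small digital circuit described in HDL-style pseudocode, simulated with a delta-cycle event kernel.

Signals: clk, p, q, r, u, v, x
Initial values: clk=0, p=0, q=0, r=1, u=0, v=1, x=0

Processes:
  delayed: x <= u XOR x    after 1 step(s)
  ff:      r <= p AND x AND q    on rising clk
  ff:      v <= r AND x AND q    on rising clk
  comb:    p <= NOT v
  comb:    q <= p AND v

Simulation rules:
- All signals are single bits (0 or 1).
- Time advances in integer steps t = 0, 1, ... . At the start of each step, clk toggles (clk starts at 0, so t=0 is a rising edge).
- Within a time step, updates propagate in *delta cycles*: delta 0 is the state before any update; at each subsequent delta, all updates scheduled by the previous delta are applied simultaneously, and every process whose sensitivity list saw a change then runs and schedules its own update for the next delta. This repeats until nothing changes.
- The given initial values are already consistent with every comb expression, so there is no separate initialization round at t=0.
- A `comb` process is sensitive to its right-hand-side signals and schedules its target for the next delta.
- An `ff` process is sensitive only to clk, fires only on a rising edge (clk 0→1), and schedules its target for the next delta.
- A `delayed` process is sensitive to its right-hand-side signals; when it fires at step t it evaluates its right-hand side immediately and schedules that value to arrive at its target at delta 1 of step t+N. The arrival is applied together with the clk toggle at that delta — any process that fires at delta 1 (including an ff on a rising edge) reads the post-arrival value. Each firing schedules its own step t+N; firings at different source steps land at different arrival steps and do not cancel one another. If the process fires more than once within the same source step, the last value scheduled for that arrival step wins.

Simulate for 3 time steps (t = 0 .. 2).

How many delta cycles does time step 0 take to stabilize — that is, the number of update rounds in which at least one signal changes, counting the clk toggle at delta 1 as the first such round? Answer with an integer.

t=0 Δ0: v=1 x=0 q=0 u=0 clk=0 r=1 p=0
  Δ1: clk:0→1
  Δ2: v:1→0, r:1→0
  Δ3: p:0→1
  (3Δ to stable)
t=1 Δ0: v=0 x=0 q=0 u=0 clk=1 r=0 p=1
  Δ1: clk:1→0
  (1Δ to stable)
t=2 Δ0: v=0 x=0 q=0 u=0 clk=0 r=0 p=1
  Δ1: clk:0→1
  (1Δ to stable)

3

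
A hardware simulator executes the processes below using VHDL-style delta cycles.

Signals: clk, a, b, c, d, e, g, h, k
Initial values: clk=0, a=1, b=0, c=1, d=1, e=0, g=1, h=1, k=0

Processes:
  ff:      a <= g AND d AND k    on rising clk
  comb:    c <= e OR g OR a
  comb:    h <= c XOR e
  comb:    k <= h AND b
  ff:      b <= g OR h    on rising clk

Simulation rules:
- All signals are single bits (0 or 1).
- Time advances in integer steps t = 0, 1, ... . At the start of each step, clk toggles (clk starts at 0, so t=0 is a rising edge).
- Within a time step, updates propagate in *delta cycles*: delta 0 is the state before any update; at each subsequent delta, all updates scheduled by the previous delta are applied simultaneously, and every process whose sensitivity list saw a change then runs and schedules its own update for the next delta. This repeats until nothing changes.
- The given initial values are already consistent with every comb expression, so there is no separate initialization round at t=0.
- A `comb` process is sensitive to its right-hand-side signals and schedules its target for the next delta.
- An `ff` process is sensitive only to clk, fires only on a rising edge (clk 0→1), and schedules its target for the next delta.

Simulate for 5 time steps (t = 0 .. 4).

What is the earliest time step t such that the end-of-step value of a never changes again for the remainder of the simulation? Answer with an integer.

2

t0.Δ0 d=1 a=1 g=1 clk=0 h=1 k=0 c=1 b=0 e=0
t0.Δ1 d=1 a=1 g=1 clk=1 h=1 k=0 c=1 b=0 e=0
t0.Δ2 d=1 a=0 g=1 clk=1 h=1 k=0 c=1 b=1 e=0
t0.Δ3 d=1 a=0 g=1 clk=1 h=1 k=1 c=1 b=1 e=0
t1.Δ0 d=1 a=0 g=1 clk=1 h=1 k=1 c=1 b=1 e=0
t1.Δ1 d=1 a=0 g=1 clk=0 h=1 k=1 c=1 b=1 e=0
t2.Δ0 d=1 a=0 g=1 clk=0 h=1 k=1 c=1 b=1 e=0
t2.Δ1 d=1 a=0 g=1 clk=1 h=1 k=1 c=1 b=1 e=0
t2.Δ2 d=1 a=1 g=1 clk=1 h=1 k=1 c=1 b=1 e=0
t3.Δ0 d=1 a=1 g=1 clk=1 h=1 k=1 c=1 b=1 e=0
t3.Δ1 d=1 a=1 g=1 clk=0 h=1 k=1 c=1 b=1 e=0
t4.Δ0 d=1 a=1 g=1 clk=0 h=1 k=1 c=1 b=1 e=0
t4.Δ1 d=1 a=1 g=1 clk=1 h=1 k=1 c=1 b=1 e=0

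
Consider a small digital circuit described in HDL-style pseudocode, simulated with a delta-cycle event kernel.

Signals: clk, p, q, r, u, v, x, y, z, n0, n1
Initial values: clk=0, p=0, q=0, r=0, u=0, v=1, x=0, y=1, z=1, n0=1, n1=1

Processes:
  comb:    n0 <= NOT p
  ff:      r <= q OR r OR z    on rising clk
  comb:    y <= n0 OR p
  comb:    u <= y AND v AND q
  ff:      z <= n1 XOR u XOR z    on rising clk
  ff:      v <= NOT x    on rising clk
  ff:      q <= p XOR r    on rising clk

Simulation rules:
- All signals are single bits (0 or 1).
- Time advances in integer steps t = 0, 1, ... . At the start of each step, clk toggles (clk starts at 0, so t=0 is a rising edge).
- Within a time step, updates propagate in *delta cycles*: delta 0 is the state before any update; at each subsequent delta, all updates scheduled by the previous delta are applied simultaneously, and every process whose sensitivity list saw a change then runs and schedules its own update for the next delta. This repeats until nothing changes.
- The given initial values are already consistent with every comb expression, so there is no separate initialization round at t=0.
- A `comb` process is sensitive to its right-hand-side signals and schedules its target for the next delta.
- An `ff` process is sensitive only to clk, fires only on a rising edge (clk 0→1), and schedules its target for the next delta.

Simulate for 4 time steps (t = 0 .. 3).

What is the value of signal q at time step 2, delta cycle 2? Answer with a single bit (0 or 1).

t=0 Δ0: x=0 u=0 n0=1 z=1 n1=1 q=0 r=0 clk=0 p=0 v=1 y=1
  Δ1: clk:0→1
  Δ2: z:1→0, r:0→1
  (2Δ to stable)
t=1 Δ0: x=0 u=0 n0=1 z=0 n1=1 q=0 r=1 clk=1 p=0 v=1 y=1
  Δ1: clk:1→0
  (1Δ to stable)
t=2 Δ0: x=0 u=0 n0=1 z=0 n1=1 q=0 r=1 clk=0 p=0 v=1 y=1
  Δ1: clk:0→1
  Δ2: z:0→1, q:0→1
  Δ3: u:0→1
  (3Δ to stable)
t=3 Δ0: x=0 u=1 n0=1 z=1 n1=1 q=1 r=1 clk=1 p=0 v=1 y=1
  Δ1: clk:1→0
  (1Δ to stable)

1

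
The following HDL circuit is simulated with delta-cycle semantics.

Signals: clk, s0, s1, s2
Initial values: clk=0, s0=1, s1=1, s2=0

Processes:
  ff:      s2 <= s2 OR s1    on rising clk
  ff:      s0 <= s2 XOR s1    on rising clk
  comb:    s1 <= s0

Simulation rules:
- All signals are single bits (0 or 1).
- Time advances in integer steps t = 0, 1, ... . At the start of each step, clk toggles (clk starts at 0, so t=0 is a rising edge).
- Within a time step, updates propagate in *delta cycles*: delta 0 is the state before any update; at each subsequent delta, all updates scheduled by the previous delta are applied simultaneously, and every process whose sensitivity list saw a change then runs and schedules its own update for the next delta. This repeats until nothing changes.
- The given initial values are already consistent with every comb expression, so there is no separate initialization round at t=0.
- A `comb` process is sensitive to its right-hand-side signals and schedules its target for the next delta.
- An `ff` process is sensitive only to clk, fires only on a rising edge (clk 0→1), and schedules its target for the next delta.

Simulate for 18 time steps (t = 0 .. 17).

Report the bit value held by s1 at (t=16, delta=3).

1

t0.Δ0 s2=0 s1=1 clk=0 s0=1
t0.Δ1 s2=0 s1=1 clk=1 s0=1
t0.Δ2 s2=1 s1=1 clk=1 s0=1
t1.Δ0 s2=1 s1=1 clk=1 s0=1
t1.Δ1 s2=1 s1=1 clk=0 s0=1
t2.Δ0 s2=1 s1=1 clk=0 s0=1
t2.Δ1 s2=1 s1=1 clk=1 s0=1
t2.Δ2 s2=1 s1=1 clk=1 s0=0
t2.Δ3 s2=1 s1=0 clk=1 s0=0
t3.Δ0 s2=1 s1=0 clk=1 s0=0
t3.Δ1 s2=1 s1=0 clk=0 s0=0
t4.Δ0 s2=1 s1=0 clk=0 s0=0
t4.Δ1 s2=1 s1=0 clk=1 s0=0
t4.Δ2 s2=1 s1=0 clk=1 s0=1
t4.Δ3 s2=1 s1=1 clk=1 s0=1
t5.Δ0 s2=1 s1=1 clk=1 s0=1
t5.Δ1 s2=1 s1=1 clk=0 s0=1
t6.Δ0 s2=1 s1=1 clk=0 s0=1
t6.Δ1 s2=1 s1=1 clk=1 s0=1
t6.Δ2 s2=1 s1=1 clk=1 s0=0
t6.Δ3 s2=1 s1=0 clk=1 s0=0
t7.Δ0 s2=1 s1=0 clk=1 s0=0
t7.Δ1 s2=1 s1=0 clk=0 s0=0
t8.Δ0 s2=1 s1=0 clk=0 s0=0
t8.Δ1 s2=1 s1=0 clk=1 s0=0
t8.Δ2 s2=1 s1=0 clk=1 s0=1
t8.Δ3 s2=1 s1=1 clk=1 s0=1
t9.Δ0 s2=1 s1=1 clk=1 s0=1
t9.Δ1 s2=1 s1=1 clk=0 s0=1
t10.Δ0 s2=1 s1=1 clk=0 s0=1
t10.Δ1 s2=1 s1=1 clk=1 s0=1
t10.Δ2 s2=1 s1=1 clk=1 s0=0
t10.Δ3 s2=1 s1=0 clk=1 s0=0
t11.Δ0 s2=1 s1=0 clk=1 s0=0
t11.Δ1 s2=1 s1=0 clk=0 s0=0
t12.Δ0 s2=1 s1=0 clk=0 s0=0
t12.Δ1 s2=1 s1=0 clk=1 s0=0
t12.Δ2 s2=1 s1=0 clk=1 s0=1
t12.Δ3 s2=1 s1=1 clk=1 s0=1
t13.Δ0 s2=1 s1=1 clk=1 s0=1
t13.Δ1 s2=1 s1=1 clk=0 s0=1
t14.Δ0 s2=1 s1=1 clk=0 s0=1
t14.Δ1 s2=1 s1=1 clk=1 s0=1
t14.Δ2 s2=1 s1=1 clk=1 s0=0
t14.Δ3 s2=1 s1=0 clk=1 s0=0
t15.Δ0 s2=1 s1=0 clk=1 s0=0
t15.Δ1 s2=1 s1=0 clk=0 s0=0
t16.Δ0 s2=1 s1=0 clk=0 s0=0
t16.Δ1 s2=1 s1=0 clk=1 s0=0
t16.Δ2 s2=1 s1=0 clk=1 s0=1
t16.Δ3 s2=1 s1=1 clk=1 s0=1
t17.Δ0 s2=1 s1=1 clk=1 s0=1
t17.Δ1 s2=1 s1=1 clk=0 s0=1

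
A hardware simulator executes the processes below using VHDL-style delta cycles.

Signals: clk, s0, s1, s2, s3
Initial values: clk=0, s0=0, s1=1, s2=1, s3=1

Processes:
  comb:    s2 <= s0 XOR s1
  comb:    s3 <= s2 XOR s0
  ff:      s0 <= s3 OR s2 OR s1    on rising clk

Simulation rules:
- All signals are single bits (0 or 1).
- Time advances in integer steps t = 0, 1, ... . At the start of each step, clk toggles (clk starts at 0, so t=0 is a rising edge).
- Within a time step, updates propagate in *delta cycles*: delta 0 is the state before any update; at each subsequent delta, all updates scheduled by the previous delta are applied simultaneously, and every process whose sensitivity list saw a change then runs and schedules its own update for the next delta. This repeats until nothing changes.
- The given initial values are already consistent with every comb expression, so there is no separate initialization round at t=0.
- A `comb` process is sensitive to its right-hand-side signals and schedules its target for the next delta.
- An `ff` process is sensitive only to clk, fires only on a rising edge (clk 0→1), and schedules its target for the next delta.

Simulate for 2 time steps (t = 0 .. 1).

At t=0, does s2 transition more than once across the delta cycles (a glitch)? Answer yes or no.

no

t=0 Δ0: s3=1 s0=0 clk=0 s2=1 s1=1
  Δ1: clk:0→1
  Δ2: s0:0→1
  Δ3: s3:1→0, s2:1→0
  Δ4: s3:0→1
  (4Δ to stable)
t=1 Δ0: s3=1 s0=1 clk=1 s2=0 s1=1
  Δ1: clk:1→0
  (1Δ to stable)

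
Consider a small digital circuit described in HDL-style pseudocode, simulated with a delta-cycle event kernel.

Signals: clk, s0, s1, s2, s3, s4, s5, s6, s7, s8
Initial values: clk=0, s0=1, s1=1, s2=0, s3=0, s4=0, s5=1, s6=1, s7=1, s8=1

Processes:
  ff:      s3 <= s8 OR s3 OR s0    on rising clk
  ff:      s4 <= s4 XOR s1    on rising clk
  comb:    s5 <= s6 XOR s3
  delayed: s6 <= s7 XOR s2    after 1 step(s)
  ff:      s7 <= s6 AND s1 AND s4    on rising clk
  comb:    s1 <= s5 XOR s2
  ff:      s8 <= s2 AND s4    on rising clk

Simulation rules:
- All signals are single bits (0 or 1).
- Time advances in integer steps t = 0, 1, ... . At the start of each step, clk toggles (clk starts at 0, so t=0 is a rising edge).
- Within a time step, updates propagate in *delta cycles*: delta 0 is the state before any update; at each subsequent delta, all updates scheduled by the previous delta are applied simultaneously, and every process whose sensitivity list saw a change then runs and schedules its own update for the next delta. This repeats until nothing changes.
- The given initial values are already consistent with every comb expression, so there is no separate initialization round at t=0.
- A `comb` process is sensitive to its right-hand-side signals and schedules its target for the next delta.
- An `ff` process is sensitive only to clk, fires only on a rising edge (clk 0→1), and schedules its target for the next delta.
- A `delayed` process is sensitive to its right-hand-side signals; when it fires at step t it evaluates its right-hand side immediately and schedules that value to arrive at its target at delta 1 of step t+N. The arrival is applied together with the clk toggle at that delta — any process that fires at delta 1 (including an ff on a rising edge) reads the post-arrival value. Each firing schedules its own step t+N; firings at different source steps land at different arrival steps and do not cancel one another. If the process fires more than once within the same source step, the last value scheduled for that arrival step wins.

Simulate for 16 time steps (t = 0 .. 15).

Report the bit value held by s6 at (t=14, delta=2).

0

t=0 Δ0: s0=1 s7=1 clk=0 s1=1 s8=1 s6=1 s5=1 s4=0 s2=0 s3=0
  Δ1: clk:0→1
  Δ2: s7:1→0, s8:1→0, s4:0→1, s3:0→1
  Δ3: s5:1→0
  Δ4: s1:1→0
  (4Δ to stable)
t=1 Δ0: s0=1 s7=0 clk=1 s1=0 s8=0 s6=1 s5=0 s4=1 s2=0 s3=1
  Δ1: clk:1→0, s6:1→0
  Δ2: s5:0→1
  Δ3: s1:0→1
  (3Δ to stable)
t=2 Δ0: s0=1 s7=0 clk=0 s1=1 s8=0 s6=0 s5=1 s4=1 s2=0 s3=1
  Δ1: clk:0→1
  Δ2: s4:1→0
  (2Δ to stable)
t=3 Δ0: s0=1 s7=0 clk=1 s1=1 s8=0 s6=0 s5=1 s4=0 s2=0 s3=1
  Δ1: clk:1→0
  (1Δ to stable)
t=4 Δ0: s0=1 s7=0 clk=0 s1=1 s8=0 s6=0 s5=1 s4=0 s2=0 s3=1
  Δ1: clk:0→1
  Δ2: s4:0→1
  (2Δ to stable)
t=5 Δ0: s0=1 s7=0 clk=1 s1=1 s8=0 s6=0 s5=1 s4=1 s2=0 s3=1
  Δ1: clk:1→0
  (1Δ to stable)
t=6 Δ0: s0=1 s7=0 clk=0 s1=1 s8=0 s6=0 s5=1 s4=1 s2=0 s3=1
  Δ1: clk:0→1
  Δ2: s4:1→0
  (2Δ to stable)
t=7 Δ0: s0=1 s7=0 clk=1 s1=1 s8=0 s6=0 s5=1 s4=0 s2=0 s3=1
  Δ1: clk:1→0
  (1Δ to stable)
t=8 Δ0: s0=1 s7=0 clk=0 s1=1 s8=0 s6=0 s5=1 s4=0 s2=0 s3=1
  Δ1: clk:0→1
  Δ2: s4:0→1
  (2Δ to stable)
t=9 Δ0: s0=1 s7=0 clk=1 s1=1 s8=0 s6=0 s5=1 s4=1 s2=0 s3=1
  Δ1: clk:1→0
  (1Δ to stable)
t=10 Δ0: s0=1 s7=0 clk=0 s1=1 s8=0 s6=0 s5=1 s4=1 s2=0 s3=1
  Δ1: clk:0→1
  Δ2: s4:1→0
  (2Δ to stable)
t=11 Δ0: s0=1 s7=0 clk=1 s1=1 s8=0 s6=0 s5=1 s4=0 s2=0 s3=1
  Δ1: clk:1→0
  (1Δ to stable)
t=12 Δ0: s0=1 s7=0 clk=0 s1=1 s8=0 s6=0 s5=1 s4=0 s2=0 s3=1
  Δ1: clk:0→1
  Δ2: s4:0→1
  (2Δ to stable)
t=13 Δ0: s0=1 s7=0 clk=1 s1=1 s8=0 s6=0 s5=1 s4=1 s2=0 s3=1
  Δ1: clk:1→0
  (1Δ to stable)
t=14 Δ0: s0=1 s7=0 clk=0 s1=1 s8=0 s6=0 s5=1 s4=1 s2=0 s3=1
  Δ1: clk:0→1
  Δ2: s4:1→0
  (2Δ to stable)
t=15 Δ0: s0=1 s7=0 clk=1 s1=1 s8=0 s6=0 s5=1 s4=0 s2=0 s3=1
  Δ1: clk:1→0
  (1Δ to stable)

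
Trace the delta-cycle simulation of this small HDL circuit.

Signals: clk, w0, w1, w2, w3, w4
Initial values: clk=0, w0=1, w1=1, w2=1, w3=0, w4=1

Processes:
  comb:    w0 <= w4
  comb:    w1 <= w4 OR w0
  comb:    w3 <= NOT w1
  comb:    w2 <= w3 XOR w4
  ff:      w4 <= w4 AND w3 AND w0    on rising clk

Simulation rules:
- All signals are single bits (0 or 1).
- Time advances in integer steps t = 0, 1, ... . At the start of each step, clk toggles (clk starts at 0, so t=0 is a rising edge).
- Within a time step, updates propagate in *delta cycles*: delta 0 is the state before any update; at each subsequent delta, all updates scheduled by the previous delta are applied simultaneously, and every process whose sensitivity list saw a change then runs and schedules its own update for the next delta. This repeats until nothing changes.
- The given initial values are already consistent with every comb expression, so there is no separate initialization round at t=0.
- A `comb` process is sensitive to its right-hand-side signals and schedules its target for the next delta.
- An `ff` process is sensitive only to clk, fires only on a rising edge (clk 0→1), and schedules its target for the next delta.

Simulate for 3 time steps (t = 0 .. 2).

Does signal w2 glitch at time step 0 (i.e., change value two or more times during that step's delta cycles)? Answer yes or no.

yes

[bits: w0,w4,w1,clk,w2,w3]
t=0: Δ0=111010 Δ1=111110 Δ2=101110 Δ3=001100 Δ4=000100 Δ5=000101 Δ6=000111 | 6Δ
t=1: Δ0=000111 Δ1=000011 | 1Δ
t=2: Δ0=000011 Δ1=000111 | 1Δ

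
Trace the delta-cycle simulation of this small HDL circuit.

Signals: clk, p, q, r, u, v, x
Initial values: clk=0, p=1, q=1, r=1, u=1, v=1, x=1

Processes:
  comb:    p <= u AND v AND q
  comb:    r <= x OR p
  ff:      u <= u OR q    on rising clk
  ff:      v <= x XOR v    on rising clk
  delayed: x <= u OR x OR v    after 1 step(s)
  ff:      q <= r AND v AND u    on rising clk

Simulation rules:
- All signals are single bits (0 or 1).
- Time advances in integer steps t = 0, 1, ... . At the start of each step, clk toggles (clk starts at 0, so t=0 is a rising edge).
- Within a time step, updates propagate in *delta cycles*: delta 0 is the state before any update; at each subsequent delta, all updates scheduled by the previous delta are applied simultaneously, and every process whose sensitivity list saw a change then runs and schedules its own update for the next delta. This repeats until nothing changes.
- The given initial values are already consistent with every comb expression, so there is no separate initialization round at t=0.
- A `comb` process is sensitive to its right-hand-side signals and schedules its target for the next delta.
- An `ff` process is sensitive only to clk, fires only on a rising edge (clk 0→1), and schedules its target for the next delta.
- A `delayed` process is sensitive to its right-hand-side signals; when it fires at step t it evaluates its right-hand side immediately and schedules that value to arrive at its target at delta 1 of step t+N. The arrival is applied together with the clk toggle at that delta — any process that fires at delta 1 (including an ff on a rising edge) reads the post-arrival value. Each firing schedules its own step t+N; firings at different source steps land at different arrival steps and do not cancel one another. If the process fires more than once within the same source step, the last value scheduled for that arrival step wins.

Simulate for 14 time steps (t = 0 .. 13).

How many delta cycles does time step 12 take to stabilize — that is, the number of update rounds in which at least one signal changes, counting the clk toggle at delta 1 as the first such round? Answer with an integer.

2

t0.Δ0 q=1 u=1 p=1 r=1 x=1 v=1 clk=0
t0.Δ1 q=1 u=1 p=1 r=1 x=1 v=1 clk=1
t0.Δ2 q=1 u=1 p=1 r=1 x=1 v=0 clk=1
t0.Δ3 q=1 u=1 p=0 r=1 x=1 v=0 clk=1
t1.Δ0 q=1 u=1 p=0 r=1 x=1 v=0 clk=1
t1.Δ1 q=1 u=1 p=0 r=1 x=1 v=0 clk=0
t2.Δ0 q=1 u=1 p=0 r=1 x=1 v=0 clk=0
t2.Δ1 q=1 u=1 p=0 r=1 x=1 v=0 clk=1
t2.Δ2 q=0 u=1 p=0 r=1 x=1 v=1 clk=1
t3.Δ0 q=0 u=1 p=0 r=1 x=1 v=1 clk=1
t3.Δ1 q=0 u=1 p=0 r=1 x=1 v=1 clk=0
t4.Δ0 q=0 u=1 p=0 r=1 x=1 v=1 clk=0
t4.Δ1 q=0 u=1 p=0 r=1 x=1 v=1 clk=1
t4.Δ2 q=1 u=1 p=0 r=1 x=1 v=0 clk=1
t5.Δ0 q=1 u=1 p=0 r=1 x=1 v=0 clk=1
t5.Δ1 q=1 u=1 p=0 r=1 x=1 v=0 clk=0
t6.Δ0 q=1 u=1 p=0 r=1 x=1 v=0 clk=0
t6.Δ1 q=1 u=1 p=0 r=1 x=1 v=0 clk=1
t6.Δ2 q=0 u=1 p=0 r=1 x=1 v=1 clk=1
t7.Δ0 q=0 u=1 p=0 r=1 x=1 v=1 clk=1
t7.Δ1 q=0 u=1 p=0 r=1 x=1 v=1 clk=0
t8.Δ0 q=0 u=1 p=0 r=1 x=1 v=1 clk=0
t8.Δ1 q=0 u=1 p=0 r=1 x=1 v=1 clk=1
t8.Δ2 q=1 u=1 p=0 r=1 x=1 v=0 clk=1
t9.Δ0 q=1 u=1 p=0 r=1 x=1 v=0 clk=1
t9.Δ1 q=1 u=1 p=0 r=1 x=1 v=0 clk=0
t10.Δ0 q=1 u=1 p=0 r=1 x=1 v=0 clk=0
t10.Δ1 q=1 u=1 p=0 r=1 x=1 v=0 clk=1
t10.Δ2 q=0 u=1 p=0 r=1 x=1 v=1 clk=1
t11.Δ0 q=0 u=1 p=0 r=1 x=1 v=1 clk=1
t11.Δ1 q=0 u=1 p=0 r=1 x=1 v=1 clk=0
t12.Δ0 q=0 u=1 p=0 r=1 x=1 v=1 clk=0
t12.Δ1 q=0 u=1 p=0 r=1 x=1 v=1 clk=1
t12.Δ2 q=1 u=1 p=0 r=1 x=1 v=0 clk=1
t13.Δ0 q=1 u=1 p=0 r=1 x=1 v=0 clk=1
t13.Δ1 q=1 u=1 p=0 r=1 x=1 v=0 clk=0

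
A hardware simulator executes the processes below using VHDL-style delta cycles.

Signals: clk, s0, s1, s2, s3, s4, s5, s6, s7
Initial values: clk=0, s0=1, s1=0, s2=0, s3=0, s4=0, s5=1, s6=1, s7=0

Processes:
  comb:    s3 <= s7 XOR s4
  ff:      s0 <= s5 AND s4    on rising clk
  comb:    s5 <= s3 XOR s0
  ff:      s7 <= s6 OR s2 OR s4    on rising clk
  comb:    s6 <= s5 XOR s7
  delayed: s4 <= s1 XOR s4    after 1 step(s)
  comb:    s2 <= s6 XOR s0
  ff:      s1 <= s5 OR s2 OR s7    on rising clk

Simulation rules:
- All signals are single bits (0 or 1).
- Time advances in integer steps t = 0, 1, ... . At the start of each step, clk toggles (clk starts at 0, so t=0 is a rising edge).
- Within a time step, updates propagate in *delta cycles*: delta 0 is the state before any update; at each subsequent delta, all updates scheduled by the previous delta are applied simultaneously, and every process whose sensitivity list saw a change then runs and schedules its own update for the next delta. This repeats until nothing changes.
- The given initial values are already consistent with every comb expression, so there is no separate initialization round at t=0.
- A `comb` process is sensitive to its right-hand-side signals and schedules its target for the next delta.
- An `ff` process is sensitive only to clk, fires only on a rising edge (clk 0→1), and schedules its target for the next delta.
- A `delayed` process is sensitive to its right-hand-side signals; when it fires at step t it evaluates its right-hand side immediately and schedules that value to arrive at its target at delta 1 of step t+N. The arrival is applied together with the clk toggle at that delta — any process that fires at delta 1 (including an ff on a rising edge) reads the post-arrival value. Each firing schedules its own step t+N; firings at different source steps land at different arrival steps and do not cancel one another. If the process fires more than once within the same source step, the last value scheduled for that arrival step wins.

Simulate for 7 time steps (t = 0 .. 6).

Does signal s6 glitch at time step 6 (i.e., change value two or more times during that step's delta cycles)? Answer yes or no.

no

t=0 Δ0: s1=0 s3=0 s6=1 s5=1 clk=0 s0=1 s2=0 s7=0 s4=0
  Δ1: clk:0→1
  Δ2: s1:0→1, s0:1→0, s7:0→1
  Δ3: s3:0→1, s6:1→0, s5:1→0, s2:0→1
  Δ4: s6:0→1, s5:0→1, s2:1→0
  Δ5: s6:1→0, s2:0→1
  Δ6: s2:1→0
  (6Δ to stable)
t=1 Δ0: s1=1 s3=1 s6=0 s5=1 clk=1 s0=0 s2=0 s7=1 s4=0
  Δ1: clk:1→0, s4:0→1
  Δ2: s3:1→0
  Δ3: s5:1→0
  Δ4: s6:0→1
  Δ5: s2:0→1
  (5Δ to stable)
t=2 Δ0: s1=1 s3=0 s6=1 s5=0 clk=0 s0=0 s2=1 s7=1 s4=1
  Δ1: clk:0→1, s4:1→0
  Δ2: s3:0→1
  Δ3: s5:0→1
  Δ4: s6:1→0
  Δ5: s2:1→0
  (5Δ to stable)
t=3 Δ0: s1=1 s3=1 s6=0 s5=1 clk=1 s0=0 s2=0 s7=1 s4=0
  Δ1: clk:1→0, s4:0→1
  Δ2: s3:1→0
  Δ3: s5:1→0
  Δ4: s6:0→1
  Δ5: s2:0→1
  (5Δ to stable)
t=4 Δ0: s1=1 s3=0 s6=1 s5=0 clk=0 s0=0 s2=1 s7=1 s4=1
  Δ1: clk:0→1, s4:1→0
  Δ2: s3:0→1
  Δ3: s5:0→1
  Δ4: s6:1→0
  Δ5: s2:1→0
  (5Δ to stable)
t=5 Δ0: s1=1 s3=1 s6=0 s5=1 clk=1 s0=0 s2=0 s7=1 s4=0
  Δ1: clk:1→0, s4:0→1
  Δ2: s3:1→0
  Δ3: s5:1→0
  Δ4: s6:0→1
  Δ5: s2:0→1
  (5Δ to stable)
t=6 Δ0: s1=1 s3=0 s6=1 s5=0 clk=0 s0=0 s2=1 s7=1 s4=1
  Δ1: clk:0→1, s4:1→0
  Δ2: s3:0→1
  Δ3: s5:0→1
  Δ4: s6:1→0
  Δ5: s2:1→0
  (5Δ to stable)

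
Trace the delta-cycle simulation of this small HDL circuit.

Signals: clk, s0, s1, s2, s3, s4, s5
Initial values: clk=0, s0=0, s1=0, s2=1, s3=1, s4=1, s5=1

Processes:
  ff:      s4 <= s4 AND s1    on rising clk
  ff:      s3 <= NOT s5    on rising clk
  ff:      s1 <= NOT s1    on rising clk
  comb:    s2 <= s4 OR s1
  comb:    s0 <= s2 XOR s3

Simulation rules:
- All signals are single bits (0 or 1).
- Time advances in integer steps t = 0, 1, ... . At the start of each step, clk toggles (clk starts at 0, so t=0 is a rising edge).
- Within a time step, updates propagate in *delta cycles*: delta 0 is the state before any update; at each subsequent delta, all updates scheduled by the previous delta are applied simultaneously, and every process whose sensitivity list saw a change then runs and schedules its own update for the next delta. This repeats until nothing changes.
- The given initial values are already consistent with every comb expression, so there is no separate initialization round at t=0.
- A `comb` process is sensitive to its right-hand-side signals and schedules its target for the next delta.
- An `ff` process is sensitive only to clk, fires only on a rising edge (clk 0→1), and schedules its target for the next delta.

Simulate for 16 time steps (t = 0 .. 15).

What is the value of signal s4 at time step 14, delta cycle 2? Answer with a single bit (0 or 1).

[bits: s4,s0,s3,s5,clk,s2,s1]
t=0: Δ0=1011010 Δ1=1011110 Δ2=0001111 Δ3=0101111 | 3Δ
t=1: Δ0=0101111 Δ1=0101011 | 1Δ
t=2: Δ0=0101011 Δ1=0101111 Δ2=0101110 Δ3=0101100 Δ4=0001100 | 4Δ
t=3: Δ0=0001100 Δ1=0001000 | 1Δ
t=4: Δ0=0001000 Δ1=0001100 Δ2=0001101 Δ3=0001111 Δ4=0101111 | 4Δ
t=5: Δ0=0101111 Δ1=0101011 | 1Δ
t=6: Δ0=0101011 Δ1=0101111 Δ2=0101110 Δ3=0101100 Δ4=0001100 | 4Δ
t=7: Δ0=0001100 Δ1=0001000 | 1Δ
t=8: Δ0=0001000 Δ1=0001100 Δ2=0001101 Δ3=0001111 Δ4=0101111 | 4Δ
t=9: Δ0=0101111 Δ1=0101011 | 1Δ
t=10: Δ0=0101011 Δ1=0101111 Δ2=0101110 Δ3=0101100 Δ4=0001100 | 4Δ
t=11: Δ0=0001100 Δ1=0001000 | 1Δ
t=12: Δ0=0001000 Δ1=0001100 Δ2=0001101 Δ3=0001111 Δ4=0101111 | 4Δ
t=13: Δ0=0101111 Δ1=0101011 | 1Δ
t=14: Δ0=0101011 Δ1=0101111 Δ2=0101110 Δ3=0101100 Δ4=0001100 | 4Δ
t=15: Δ0=0001100 Δ1=0001000 | 1Δ

0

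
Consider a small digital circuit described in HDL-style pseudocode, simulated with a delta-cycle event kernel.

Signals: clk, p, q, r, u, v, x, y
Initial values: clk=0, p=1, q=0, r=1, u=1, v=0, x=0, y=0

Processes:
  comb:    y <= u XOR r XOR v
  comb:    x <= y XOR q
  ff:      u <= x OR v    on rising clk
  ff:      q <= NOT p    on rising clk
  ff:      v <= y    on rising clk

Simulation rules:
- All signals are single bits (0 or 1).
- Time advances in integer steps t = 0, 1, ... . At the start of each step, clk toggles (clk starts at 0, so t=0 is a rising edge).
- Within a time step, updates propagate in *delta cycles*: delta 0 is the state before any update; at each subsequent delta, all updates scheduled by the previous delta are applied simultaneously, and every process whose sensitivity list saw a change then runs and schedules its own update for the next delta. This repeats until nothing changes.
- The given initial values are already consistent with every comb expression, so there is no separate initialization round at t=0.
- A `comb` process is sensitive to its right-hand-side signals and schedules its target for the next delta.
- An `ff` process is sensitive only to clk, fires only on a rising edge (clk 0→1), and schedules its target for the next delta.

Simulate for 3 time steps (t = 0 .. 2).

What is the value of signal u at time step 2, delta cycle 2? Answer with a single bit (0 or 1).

1

[bits: u,v,y,clk,p,q,x,r]
t=0: Δ0=10001001 Δ1=10011001 Δ2=00011001 Δ3=00111001 Δ4=00111011 | 4Δ
t=1: Δ0=00111011 Δ1=00101011 | 1Δ
t=2: Δ0=00101011 Δ1=00111011 Δ2=11111011 | 2Δ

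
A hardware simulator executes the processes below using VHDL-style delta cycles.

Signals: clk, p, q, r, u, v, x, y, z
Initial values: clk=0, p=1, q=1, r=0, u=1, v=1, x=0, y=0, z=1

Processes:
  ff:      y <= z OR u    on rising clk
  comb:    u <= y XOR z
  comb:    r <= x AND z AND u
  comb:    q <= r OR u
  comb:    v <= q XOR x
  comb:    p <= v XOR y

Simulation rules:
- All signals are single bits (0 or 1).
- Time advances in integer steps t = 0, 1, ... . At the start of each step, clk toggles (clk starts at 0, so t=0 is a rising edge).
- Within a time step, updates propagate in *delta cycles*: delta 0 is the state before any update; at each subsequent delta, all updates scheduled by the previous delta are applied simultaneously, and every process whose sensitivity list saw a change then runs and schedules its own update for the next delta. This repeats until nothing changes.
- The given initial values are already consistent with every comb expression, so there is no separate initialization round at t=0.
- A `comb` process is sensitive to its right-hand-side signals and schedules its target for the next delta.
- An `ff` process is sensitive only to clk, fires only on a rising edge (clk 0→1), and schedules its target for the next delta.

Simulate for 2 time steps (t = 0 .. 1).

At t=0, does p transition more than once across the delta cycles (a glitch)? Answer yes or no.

yes

[bits: clk,p,v,r,z,q,x,y,u]
t=0: Δ0=011011001 Δ1=111011001 Δ2=111011011 Δ3=101011010 Δ4=101010010 Δ5=100010010 Δ6=110010010 | 6Δ
t=1: Δ0=110010010 Δ1=010010010 | 1Δ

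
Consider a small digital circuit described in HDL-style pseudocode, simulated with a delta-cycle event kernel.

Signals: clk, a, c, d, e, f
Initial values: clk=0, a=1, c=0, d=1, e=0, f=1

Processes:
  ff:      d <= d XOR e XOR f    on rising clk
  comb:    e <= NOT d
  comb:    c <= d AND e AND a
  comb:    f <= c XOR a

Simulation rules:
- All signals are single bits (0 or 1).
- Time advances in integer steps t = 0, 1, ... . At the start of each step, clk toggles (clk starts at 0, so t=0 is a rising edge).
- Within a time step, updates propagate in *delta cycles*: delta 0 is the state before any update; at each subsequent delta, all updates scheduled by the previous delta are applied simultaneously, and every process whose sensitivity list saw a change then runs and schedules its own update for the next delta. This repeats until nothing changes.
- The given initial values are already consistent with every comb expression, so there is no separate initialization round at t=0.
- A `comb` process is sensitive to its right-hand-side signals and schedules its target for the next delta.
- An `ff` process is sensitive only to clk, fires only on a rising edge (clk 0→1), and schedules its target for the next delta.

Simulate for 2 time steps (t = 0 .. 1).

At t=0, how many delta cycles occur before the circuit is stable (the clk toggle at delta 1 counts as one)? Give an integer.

3

t0.Δ0 e=0 clk=0 c=0 d=1 a=1 f=1
t0.Δ1 e=0 clk=1 c=0 d=1 a=1 f=1
t0.Δ2 e=0 clk=1 c=0 d=0 a=1 f=1
t0.Δ3 e=1 clk=1 c=0 d=0 a=1 f=1
t1.Δ0 e=1 clk=1 c=0 d=0 a=1 f=1
t1.Δ1 e=1 clk=0 c=0 d=0 a=1 f=1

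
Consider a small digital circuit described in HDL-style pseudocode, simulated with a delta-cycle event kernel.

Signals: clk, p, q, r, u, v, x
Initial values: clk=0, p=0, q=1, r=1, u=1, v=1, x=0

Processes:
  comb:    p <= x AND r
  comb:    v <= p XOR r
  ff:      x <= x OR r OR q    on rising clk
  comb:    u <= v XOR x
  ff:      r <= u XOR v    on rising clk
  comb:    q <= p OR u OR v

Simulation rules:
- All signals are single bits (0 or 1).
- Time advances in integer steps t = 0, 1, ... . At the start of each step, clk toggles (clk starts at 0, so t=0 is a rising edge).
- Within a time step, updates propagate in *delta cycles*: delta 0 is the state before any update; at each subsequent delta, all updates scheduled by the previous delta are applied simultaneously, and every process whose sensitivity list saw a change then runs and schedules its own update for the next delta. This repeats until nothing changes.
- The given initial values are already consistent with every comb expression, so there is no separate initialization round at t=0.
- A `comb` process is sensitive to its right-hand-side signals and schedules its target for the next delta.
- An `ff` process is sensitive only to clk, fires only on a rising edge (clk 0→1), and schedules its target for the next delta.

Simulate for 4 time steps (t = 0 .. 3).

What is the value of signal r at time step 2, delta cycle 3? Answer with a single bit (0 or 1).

t=0 Δ0: v=1 p=0 x=0 q=1 u=1 clk=0 r=1
  Δ1: clk:0→1
  Δ2: x:0→1, r:1→0
  Δ3: v:1→0, u:1→0
  Δ4: q:1→0, u:0→1
  Δ5: q:0→1
  (5Δ to stable)
t=1 Δ0: v=0 p=0 x=1 q=1 u=1 clk=1 r=0
  Δ1: clk:1→0
  (1Δ to stable)
t=2 Δ0: v=0 p=0 x=1 q=1 u=1 clk=0 r=0
  Δ1: clk:0→1
  Δ2: r:0→1
  Δ3: v:0→1, p:0→1
  Δ4: v:1→0, u:1→0
  Δ5: u:0→1
  (5Δ to stable)
t=3 Δ0: v=0 p=1 x=1 q=1 u=1 clk=1 r=1
  Δ1: clk:1→0
  (1Δ to stable)

1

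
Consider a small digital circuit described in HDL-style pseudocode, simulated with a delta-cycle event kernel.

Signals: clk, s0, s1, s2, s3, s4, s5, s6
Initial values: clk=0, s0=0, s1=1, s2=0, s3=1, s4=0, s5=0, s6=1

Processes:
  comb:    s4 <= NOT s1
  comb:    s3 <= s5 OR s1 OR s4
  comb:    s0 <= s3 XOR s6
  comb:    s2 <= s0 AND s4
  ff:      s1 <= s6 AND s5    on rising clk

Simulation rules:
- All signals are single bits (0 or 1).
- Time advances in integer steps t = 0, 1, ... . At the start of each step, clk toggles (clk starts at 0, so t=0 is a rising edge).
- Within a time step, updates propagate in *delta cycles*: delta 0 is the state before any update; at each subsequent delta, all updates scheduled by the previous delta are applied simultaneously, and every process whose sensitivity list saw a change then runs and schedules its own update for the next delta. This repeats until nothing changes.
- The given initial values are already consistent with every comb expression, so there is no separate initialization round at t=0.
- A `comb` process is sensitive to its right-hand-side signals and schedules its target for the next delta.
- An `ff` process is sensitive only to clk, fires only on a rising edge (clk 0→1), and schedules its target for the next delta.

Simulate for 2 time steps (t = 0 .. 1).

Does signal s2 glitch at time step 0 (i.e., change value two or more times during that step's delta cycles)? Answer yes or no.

yes

t0.Δ0 s3=1 s6=1 s0=0 s5=0 s1=1 s4=0 s2=0 clk=0
t0.Δ1 s3=1 s6=1 s0=0 s5=0 s1=1 s4=0 s2=0 clk=1
t0.Δ2 s3=1 s6=1 s0=0 s5=0 s1=0 s4=0 s2=0 clk=1
t0.Δ3 s3=0 s6=1 s0=0 s5=0 s1=0 s4=1 s2=0 clk=1
t0.Δ4 s3=1 s6=1 s0=1 s5=0 s1=0 s4=1 s2=0 clk=1
t0.Δ5 s3=1 s6=1 s0=0 s5=0 s1=0 s4=1 s2=1 clk=1
t0.Δ6 s3=1 s6=1 s0=0 s5=0 s1=0 s4=1 s2=0 clk=1
t1.Δ0 s3=1 s6=1 s0=0 s5=0 s1=0 s4=1 s2=0 clk=1
t1.Δ1 s3=1 s6=1 s0=0 s5=0 s1=0 s4=1 s2=0 clk=0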